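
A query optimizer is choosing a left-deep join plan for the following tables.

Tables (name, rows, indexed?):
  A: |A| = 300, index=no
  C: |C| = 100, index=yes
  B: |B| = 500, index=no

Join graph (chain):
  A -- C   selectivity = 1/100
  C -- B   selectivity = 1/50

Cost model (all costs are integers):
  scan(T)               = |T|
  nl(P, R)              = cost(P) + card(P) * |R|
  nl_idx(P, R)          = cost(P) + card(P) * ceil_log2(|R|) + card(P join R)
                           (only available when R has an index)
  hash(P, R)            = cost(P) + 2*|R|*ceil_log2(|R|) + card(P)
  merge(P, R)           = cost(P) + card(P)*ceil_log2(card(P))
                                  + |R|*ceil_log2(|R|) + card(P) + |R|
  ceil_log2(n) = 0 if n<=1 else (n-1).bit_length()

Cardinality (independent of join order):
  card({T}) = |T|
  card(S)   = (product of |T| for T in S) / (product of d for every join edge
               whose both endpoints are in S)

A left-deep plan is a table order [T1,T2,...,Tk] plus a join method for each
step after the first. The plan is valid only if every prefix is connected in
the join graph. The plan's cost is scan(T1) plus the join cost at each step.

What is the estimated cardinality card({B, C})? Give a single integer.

1000

Tables in S: B(500), C(100)
Edges inside S: C-B(d=50)
numerator = 500 * 100 = 50000
denominator = 50 = 50
card(S) = 50000 / 50 = 1000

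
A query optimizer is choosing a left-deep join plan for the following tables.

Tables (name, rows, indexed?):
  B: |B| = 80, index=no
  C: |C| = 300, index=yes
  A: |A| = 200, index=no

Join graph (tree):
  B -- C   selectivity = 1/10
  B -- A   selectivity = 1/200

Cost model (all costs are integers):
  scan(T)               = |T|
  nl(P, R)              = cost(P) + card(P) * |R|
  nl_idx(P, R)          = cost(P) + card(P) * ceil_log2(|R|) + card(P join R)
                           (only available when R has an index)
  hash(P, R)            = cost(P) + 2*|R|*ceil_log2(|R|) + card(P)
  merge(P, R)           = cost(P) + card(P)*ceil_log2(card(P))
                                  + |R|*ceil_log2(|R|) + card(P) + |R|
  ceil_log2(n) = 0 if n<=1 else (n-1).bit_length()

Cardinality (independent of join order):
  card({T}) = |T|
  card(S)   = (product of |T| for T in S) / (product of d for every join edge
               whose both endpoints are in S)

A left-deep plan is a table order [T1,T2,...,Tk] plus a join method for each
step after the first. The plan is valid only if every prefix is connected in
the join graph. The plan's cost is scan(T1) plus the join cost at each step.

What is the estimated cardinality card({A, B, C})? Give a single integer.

Tables in S: A(200), B(80), C(300)
Edges inside S: B-C(d=10), B-A(d=200)
numerator = 200 * 80 * 300 = 4800000
denominator = 10 * 200 = 2000
card(S) = 4800000 / 2000 = 2400

2400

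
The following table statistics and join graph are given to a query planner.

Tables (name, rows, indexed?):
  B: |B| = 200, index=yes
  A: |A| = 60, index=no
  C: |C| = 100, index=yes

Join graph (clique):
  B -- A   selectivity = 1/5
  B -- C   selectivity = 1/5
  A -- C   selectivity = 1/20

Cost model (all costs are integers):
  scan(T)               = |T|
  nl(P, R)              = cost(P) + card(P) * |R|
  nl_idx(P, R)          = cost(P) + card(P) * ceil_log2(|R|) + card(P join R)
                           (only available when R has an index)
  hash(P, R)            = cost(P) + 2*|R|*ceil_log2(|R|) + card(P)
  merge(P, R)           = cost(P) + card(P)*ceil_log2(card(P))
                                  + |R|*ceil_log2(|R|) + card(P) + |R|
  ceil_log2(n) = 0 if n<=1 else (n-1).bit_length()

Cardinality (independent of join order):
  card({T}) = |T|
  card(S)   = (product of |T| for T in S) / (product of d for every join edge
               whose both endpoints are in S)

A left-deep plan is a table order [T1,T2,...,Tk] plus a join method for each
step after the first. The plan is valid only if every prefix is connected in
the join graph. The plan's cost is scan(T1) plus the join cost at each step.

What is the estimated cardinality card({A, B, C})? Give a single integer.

2400

Tables in S: A(60), B(200), C(100)
Edges inside S: B-A(d=5), B-C(d=5), A-C(d=20)
numerator = 60 * 200 * 100 = 1200000
denominator = 5 * 5 * 20 = 500
card(S) = 1200000 / 500 = 2400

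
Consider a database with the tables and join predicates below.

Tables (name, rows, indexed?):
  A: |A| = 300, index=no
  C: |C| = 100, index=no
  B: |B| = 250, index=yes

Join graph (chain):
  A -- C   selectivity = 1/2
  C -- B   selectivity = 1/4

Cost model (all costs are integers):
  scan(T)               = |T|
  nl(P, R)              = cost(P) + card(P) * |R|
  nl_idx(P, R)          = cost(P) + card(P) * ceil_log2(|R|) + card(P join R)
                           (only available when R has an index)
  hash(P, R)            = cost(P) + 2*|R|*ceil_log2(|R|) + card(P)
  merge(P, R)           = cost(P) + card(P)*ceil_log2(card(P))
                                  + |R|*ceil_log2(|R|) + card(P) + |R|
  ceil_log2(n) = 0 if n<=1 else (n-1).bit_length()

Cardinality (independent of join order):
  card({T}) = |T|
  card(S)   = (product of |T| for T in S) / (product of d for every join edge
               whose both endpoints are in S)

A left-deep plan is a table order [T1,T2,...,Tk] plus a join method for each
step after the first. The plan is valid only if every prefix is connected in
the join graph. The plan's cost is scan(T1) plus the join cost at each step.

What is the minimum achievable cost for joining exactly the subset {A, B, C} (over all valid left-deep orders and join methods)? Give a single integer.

13550

Selinger DP over subsets of {A,B,C}:
  {A}: scan cost=300, card=300
  {C}: scan cost=100, card=100
  {B}: scan cost=250, card=250
  {AC}: card=15000; try (C,hash)→2000, (A,merge)→3900, (C,merge)→4100, (A,hash)→5600, (A,nl)→30100, (C,nl)→30300; best=2000 via (C,hash)
  {BC}: card=6250; try (C,hash)→1900, (B,merge)→3150, (C,merge)→3300, (B,hash)→4200, (B,nl_idx)→7150, (B,nl)→25100 …(+1); best=1900 via (C,hash)
  {ABC}: card=937500; try (A,hash)→13550, (B,hash)→21000, (A,merge)→92400, (B,merge)→229250, (B,nl_idx)→1059500, (A,nl)→1876900 …(+1); best=13550 via (A,hash)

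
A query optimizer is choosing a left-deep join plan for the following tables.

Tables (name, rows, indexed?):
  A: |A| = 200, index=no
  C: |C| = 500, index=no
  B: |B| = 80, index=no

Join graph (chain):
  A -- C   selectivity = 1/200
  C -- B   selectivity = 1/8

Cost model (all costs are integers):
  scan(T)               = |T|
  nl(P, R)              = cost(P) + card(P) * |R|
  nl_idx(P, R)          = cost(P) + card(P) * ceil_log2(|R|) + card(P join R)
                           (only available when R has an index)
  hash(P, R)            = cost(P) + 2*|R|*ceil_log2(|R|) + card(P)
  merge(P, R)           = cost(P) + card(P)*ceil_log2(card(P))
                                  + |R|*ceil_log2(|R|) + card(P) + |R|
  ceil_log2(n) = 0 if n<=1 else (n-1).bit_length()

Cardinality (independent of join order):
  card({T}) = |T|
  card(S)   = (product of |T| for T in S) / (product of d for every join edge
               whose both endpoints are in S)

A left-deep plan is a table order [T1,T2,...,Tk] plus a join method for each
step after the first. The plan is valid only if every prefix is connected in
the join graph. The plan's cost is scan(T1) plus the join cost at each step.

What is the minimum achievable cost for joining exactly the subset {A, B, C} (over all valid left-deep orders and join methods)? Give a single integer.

Selinger DP over subsets of {A,B,C}:
  {A}: scan cost=200, card=200
  {C}: scan cost=500, card=500
  {B}: scan cost=80, card=80
  {AC}: card=500; try (A,hash)→4200, (C,merge)→7000, (A,merge)→7300, (C,hash)→9400, (C,nl)→100200, (A,nl)→100500; best=4200 via (A,hash)
  {BC}: card=5000; try (B,hash)→2120, (C,merge)→5720, (B,merge)→6140, (C,hash)→9160, (C,nl)→40080, (B,nl)→40500; best=2120 via (B,hash)
  {ABC}: card=5000; try (B,hash)→5820, (B,merge)→9840, (A,hash)→10320, (B,nl)→44200, (A,merge)→73920, (A,nl)→1002120; best=5820 via (B,hash)

5820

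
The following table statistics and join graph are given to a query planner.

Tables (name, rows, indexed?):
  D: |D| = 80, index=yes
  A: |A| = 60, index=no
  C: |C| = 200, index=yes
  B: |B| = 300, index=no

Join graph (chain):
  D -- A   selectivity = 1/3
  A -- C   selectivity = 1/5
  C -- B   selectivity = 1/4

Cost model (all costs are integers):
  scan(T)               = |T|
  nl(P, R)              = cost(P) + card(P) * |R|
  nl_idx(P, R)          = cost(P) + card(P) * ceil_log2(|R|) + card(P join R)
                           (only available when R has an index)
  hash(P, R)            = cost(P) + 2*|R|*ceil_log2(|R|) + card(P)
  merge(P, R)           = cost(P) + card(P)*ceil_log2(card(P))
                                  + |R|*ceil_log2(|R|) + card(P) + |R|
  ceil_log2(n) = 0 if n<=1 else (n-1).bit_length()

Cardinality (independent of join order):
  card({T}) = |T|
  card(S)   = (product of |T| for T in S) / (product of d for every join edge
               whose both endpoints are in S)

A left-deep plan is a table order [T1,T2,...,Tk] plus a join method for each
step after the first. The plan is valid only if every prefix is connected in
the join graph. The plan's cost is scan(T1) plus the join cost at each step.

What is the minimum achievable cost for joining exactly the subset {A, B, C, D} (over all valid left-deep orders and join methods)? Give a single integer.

74040

Selinger DP over subsets of {A,B,C,D}:
  {D}: scan cost=80, card=80
  {A}: scan cost=60, card=60
  {C}: scan cost=200, card=200
  {B}: scan cost=300, card=300
  {AD}: card=1600; try (A,hash)→880, (D,merge)→1120, (A,merge)→1140, (D,hash)→1240, (D,nl_idx)→2080, (D,nl)→4860 …(+1); best=880 via (A,hash)
  {AC}: card=2400; try (A,hash)→1120, (C,merge)→2280, (A,merge)→2420, (C,nl_idx)→2940, (C,hash)→3320, (C,nl)→12060 …(+1); best=1120 via (A,hash)
  {BC}: card=15000; try (C,hash)→3800, (B,merge)→5000, (C,merge)→5100, (B,hash)→5800, (C,nl_idx)→17700, (B,nl)→60200 …(+1); best=3800 via (C,hash)
  {ACD}: card=64000; try (D,hash)→4640, (C,hash)→5680, (C,merge)→21880, (D,merge)→32960, (C,nl_idx)→77680, (D,nl_idx)→81920 …(+2); best=4640 via (D,hash)
  {ABC}: card=180000; try (B,hash)→8920, (A,hash)→19520, (B,merge)→35320, (A,merge)→229220, (B,nl)→721120, (A,nl)→903800; best=8920 via (B,hash)
  {ABCD}: card=4800000; try (B,hash)→74040, (D,hash)→190040, (B,merge)→1095640, (D,merge)→3429560, (D,nl_idx)→6068920, (D,nl)→14408920 …(+1); best=74040 via (B,hash)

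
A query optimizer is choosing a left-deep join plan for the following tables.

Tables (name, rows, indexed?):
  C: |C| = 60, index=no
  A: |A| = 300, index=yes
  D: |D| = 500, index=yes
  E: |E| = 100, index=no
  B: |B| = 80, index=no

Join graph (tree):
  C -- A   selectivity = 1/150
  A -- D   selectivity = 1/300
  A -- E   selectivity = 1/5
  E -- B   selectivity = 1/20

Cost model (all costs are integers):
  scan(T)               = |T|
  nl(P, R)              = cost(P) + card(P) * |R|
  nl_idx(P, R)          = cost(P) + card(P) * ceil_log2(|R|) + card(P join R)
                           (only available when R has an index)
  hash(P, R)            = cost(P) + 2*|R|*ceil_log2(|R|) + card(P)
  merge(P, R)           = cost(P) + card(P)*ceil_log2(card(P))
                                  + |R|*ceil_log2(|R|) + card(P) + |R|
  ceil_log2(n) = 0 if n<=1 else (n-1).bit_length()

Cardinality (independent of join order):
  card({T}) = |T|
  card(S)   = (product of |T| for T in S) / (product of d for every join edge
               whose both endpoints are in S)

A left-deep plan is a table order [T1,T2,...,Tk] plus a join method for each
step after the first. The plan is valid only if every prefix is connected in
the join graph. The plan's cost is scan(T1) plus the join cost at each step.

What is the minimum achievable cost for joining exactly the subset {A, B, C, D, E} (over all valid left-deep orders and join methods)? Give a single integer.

Selinger DP over subsets of {A,B,C,D,E}:
  {C}: scan cost=60, card=60
  {A}: scan cost=300, card=300
  {D}: scan cost=500, card=500
  {E}: scan cost=100, card=100
  {B}: scan cost=80, card=80
  {AC}: card=120; try (A,nl_idx)→720, (C,hash)→1320, (A,merge)→3480, (C,merge)→3720, (A,hash)→5520, (A,nl)→18060 …(+1); best=720 via (A,nl_idx)
  {AD}: card=500; try (D,nl_idx)→3500, (A,nl_idx)→5500, (A,hash)→6400, (D,merge)→8300, (A,merge)→8500, (D,hash)→9600 …(+2); best=3500 via (D,nl_idx)
  {AE}: card=6000; try (E,hash)→2000, (A,merge)→3900, (E,merge)→4100, (A,hash)→5600, (A,nl_idx)→7000, (A,nl)→30100 …(+1); best=2000 via (E,hash)
  {BE}: card=400; try (B,hash)→1320, (E,merge)→1520, (B,merge)→1540, (E,hash)→1560, (E,nl)→8080, (B,nl)→8100; best=1320 via (B,hash)
  {ACD}: card=200; try (D,nl_idx)→2000, (C,hash)→4720, (D,merge)→6680, (C,merge)→8920, (D,hash)→9840, (C,nl)→33500 …(+1); best=2000 via (D,nl_idx)
  {ACE}: card=2400; try (E,hash)→2240, (E,merge)→2480, (C,hash)→8720, (E,nl)→12720, (C,merge)→86420, (C,nl)→362000; best=2240 via (E,hash)
  {ADE}: card=10000; try (E,hash)→5400, (E,merge)→9300, (D,hash)→17000, (E,nl)→53500, (D,nl_idx)→66000, (D,merge)→91000 …(+1); best=5400 via (E,hash)
  {ABE}: card=24000; try (A,hash)→7120, (A,merge)→8320, (B,hash)→9120, (A,nl_idx)→28920, (B,merge)→86640, (A,nl)→121320 …(+1); best=7120 via (A,hash)
  {ACDE}: card=4000; try (E,hash)→3600, (E,merge)→4600, (D,hash)→13640, (C,hash)→16120, (E,nl)→22000, (D,nl_idx)→27840 …(+4); best=3600 via (E,hash)
  {ABCE}: card=9600; try (B,hash)→5760, (C,hash)→31840, (B,merge)→34080, (B,nl)→194240, (C,merge)→391540, (C,nl)→1447120; best=5760 via (B,hash)
  {ABDE}: card=40000; try (B,hash)→16520, (D,hash)→40120, (B,merge)→156040, (D,nl_idx)→263120, (D,merge)→396120, (B,nl)→805400 …(+1); best=16520 via (B,hash)
  {ABCDE}: card=16000; try (B,hash)→8720, (D,hash)→24360, (B,merge)→56240, (C,hash)→57240, (D,nl_idx)→108160, (D,merge)→154760 …(+4); best=8720 via (B,hash)

8720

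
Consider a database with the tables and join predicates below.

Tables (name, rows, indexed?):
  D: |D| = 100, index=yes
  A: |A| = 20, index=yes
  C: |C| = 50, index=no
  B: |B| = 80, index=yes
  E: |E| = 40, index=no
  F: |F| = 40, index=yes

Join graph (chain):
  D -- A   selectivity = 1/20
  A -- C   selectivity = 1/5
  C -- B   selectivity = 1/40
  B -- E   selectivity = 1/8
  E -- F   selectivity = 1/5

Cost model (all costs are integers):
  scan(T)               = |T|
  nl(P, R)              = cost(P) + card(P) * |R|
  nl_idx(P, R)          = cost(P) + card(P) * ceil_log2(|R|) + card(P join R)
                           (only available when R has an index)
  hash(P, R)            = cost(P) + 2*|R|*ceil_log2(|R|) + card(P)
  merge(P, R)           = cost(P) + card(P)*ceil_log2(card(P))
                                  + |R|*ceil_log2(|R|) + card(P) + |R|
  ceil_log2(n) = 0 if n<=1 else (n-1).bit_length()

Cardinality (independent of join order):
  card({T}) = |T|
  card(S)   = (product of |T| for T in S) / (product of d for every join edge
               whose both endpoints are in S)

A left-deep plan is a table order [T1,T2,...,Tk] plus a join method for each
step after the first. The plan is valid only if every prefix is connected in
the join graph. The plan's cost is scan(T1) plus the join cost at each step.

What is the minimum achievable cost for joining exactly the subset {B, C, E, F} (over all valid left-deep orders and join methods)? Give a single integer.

2060

Selinger DP over subsets of {B,C,E,F}:
  {C}: scan cost=50, card=50
  {B}: scan cost=80, card=80
  {E}: scan cost=40, card=40
  {F}: scan cost=40, card=40
  {BC}: card=100; try (B,nl_idx)→500, (C,hash)→760, (B,merge)→1040, (C,merge)→1070, (B,hash)→1220, (B,nl)→4050 …(+1); best=500 via (B,nl_idx)
  {BE}: card=400; try (E,hash)→640, (B,nl_idx)→720, (B,merge)→960, (E,merge)→1000, (B,hash)→1200, (B,nl)→3240 …(+1); best=640 via (E,hash)
  {EF}: card=320; try (F,hash)→560, (E,hash)→560, (F,merge)→600, (F,nl_idx)→600, (E,merge)→600, (F,nl)→1640 …(+1); best=560 via (F,hash)
  {BCE}: card=500; try (E,hash)→1080, (E,merge)→1580, (C,hash)→1640, (E,nl)→4500, (C,merge)→4990, (C,nl)→20640; best=1080 via (E,hash)
  {BEF}: card=3200; try (F,hash)→1520, (B,hash)→2000, (B,merge)→4400, (F,merge)→4920, (B,nl_idx)→6000, (F,nl_idx)→6240 …(+2); best=1520 via (F,hash)
  {BCEF}: card=4000; try (F,hash)→2060, (C,hash)→5320, (F,merge)→6360, (F,nl_idx)→8080, (F,nl)→21080, (C,merge)→43470 …(+1); best=2060 via (F,hash)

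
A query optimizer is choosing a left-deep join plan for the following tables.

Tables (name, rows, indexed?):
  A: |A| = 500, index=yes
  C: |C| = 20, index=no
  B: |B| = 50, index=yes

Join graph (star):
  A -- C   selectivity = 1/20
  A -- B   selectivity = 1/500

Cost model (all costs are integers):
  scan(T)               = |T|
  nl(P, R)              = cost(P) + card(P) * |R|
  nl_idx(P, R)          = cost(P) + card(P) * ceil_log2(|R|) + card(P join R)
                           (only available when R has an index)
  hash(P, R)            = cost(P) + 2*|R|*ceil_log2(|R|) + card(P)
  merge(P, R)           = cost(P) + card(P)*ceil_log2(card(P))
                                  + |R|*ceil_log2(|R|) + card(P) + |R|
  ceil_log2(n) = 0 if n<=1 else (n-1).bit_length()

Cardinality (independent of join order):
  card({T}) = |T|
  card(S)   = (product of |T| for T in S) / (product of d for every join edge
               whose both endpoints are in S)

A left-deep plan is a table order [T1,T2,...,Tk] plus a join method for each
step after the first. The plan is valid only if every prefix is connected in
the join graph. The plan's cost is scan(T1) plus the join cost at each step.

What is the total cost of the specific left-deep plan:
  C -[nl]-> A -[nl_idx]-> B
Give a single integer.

13070

step 1: scan C: cost=20, card=20
step 2: join A via nl
    card(P join A) = 20*500/(20) = 500
    cost = 20 + 20*500 = 10020
step 3: join B via nl_idx
    card(P join B) = 500*50/(500) = 50
    cost = 10020 + 500*6 + 50 = 13070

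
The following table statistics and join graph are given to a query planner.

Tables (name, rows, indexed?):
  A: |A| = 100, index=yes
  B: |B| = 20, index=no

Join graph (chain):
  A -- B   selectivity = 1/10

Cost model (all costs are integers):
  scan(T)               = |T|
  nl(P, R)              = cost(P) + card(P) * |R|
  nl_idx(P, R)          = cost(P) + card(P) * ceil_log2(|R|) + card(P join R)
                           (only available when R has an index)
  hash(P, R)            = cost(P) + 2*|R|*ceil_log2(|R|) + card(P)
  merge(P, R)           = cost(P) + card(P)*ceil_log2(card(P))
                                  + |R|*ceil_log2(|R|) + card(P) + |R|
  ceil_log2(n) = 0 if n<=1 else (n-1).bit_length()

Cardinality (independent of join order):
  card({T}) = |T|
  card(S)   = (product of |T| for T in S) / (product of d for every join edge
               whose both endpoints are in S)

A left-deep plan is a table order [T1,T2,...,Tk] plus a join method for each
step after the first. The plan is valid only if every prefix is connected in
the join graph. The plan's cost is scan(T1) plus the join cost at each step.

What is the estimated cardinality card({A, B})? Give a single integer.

Tables in S: A(100), B(20)
Edges inside S: A-B(d=10)
numerator = 100 * 20 = 2000
denominator = 10 = 10
card(S) = 2000 / 10 = 200

200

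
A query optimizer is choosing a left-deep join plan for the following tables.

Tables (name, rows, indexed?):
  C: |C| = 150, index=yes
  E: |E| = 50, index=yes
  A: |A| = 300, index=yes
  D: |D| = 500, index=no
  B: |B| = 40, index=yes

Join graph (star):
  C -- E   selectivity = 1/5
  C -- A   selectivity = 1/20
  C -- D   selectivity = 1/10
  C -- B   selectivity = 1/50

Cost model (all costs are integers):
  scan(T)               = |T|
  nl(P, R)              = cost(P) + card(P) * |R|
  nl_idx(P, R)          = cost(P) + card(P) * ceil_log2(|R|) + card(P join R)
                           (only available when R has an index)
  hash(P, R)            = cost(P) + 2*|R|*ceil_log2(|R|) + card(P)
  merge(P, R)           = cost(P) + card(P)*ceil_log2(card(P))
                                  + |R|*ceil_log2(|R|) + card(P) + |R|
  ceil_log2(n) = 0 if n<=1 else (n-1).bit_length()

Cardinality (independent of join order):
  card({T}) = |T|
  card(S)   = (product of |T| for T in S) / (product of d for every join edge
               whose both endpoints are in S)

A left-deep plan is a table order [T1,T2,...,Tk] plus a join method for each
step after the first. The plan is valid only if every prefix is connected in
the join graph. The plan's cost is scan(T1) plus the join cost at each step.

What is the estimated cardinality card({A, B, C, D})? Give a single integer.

90000

Tables in S: A(300), B(40), C(150), D(500)
Edges inside S: C-A(d=20), C-D(d=10), C-B(d=50)
numerator = 300 * 40 * 150 * 500 = 900000000
denominator = 20 * 10 * 50 = 10000
card(S) = 900000000 / 10000 = 90000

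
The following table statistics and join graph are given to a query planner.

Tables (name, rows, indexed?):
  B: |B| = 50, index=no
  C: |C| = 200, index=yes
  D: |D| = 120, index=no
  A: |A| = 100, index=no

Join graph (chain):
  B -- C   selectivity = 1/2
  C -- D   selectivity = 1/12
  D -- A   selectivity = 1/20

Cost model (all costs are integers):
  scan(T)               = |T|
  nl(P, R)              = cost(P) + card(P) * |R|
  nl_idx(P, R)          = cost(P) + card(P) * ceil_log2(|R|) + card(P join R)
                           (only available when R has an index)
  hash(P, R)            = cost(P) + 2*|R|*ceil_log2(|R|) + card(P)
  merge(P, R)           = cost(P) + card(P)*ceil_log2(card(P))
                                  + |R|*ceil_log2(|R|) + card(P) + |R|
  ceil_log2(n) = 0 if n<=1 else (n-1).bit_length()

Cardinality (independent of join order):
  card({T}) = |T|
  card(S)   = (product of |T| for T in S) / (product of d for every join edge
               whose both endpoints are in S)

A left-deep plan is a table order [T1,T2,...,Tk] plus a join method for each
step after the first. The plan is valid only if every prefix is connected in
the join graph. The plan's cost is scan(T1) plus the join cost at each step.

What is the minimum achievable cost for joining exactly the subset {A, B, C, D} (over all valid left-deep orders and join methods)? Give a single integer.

Selinger DP over subsets of {A,B,C,D}:
  {B}: scan cost=50, card=50
  {C}: scan cost=200, card=200
  {D}: scan cost=120, card=120
  {A}: scan cost=100, card=100
  {BC}: card=5000; try (B,hash)→1000, (C,merge)→2200, (B,merge)→2350, (C,hash)→3300, (C,nl_idx)→5450, (C,nl)→10050 …(+1); best=1000 via (B,hash)
  {CD}: card=2000; try (D,hash)→2080, (C,merge)→2880, (D,merge)→2960, (C,nl_idx)→3080, (C,hash)→3440, (C,nl)→24120 …(+1); best=2080 via (D,hash)
  {AD}: card=600; try (A,hash)→1640, (D,merge)→1860, (D,hash)→1880, (A,merge)→1880, (D,nl)→12100, (A,nl)→12120; best=1640 via (A,hash)
  {BCD}: card=50000; try (B,hash)→4680, (D,hash)→7680, (B,merge)→26430, (D,merge)→71960, (B,nl)→102080, (D,nl)→601000; best=4680 via (B,hash)
  {ACD}: card=10000; try (C,hash)→5440, (A,hash)→5480, (C,merge)→10040, (C,nl_idx)→16440, (A,merge)→26880, (C,nl)→121640 …(+1); best=5440 via (C,hash)
  {ABCD}: card=250000; try (B,hash)→16040, (A,hash)→56080, (B,merge)→155790, (B,nl)→505440, (A,merge)→855480, (A,nl)→5004680; best=16040 via (B,hash)

16040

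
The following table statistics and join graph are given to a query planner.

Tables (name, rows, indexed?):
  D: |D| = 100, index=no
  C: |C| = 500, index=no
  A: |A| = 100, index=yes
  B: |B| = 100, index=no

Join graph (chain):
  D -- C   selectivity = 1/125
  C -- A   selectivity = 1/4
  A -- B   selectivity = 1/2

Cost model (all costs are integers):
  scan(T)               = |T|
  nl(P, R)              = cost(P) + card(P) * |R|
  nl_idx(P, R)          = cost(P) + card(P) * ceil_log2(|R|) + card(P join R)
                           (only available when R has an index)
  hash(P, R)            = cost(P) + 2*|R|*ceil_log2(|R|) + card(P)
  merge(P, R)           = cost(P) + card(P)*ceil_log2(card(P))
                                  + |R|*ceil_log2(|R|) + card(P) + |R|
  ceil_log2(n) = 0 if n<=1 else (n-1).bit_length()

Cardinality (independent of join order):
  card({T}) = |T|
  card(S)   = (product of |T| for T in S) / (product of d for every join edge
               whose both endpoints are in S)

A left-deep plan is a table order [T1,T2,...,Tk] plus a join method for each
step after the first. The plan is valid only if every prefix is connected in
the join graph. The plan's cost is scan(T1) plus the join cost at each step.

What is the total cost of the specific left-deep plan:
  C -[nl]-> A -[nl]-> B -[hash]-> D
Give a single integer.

step 1: scan C: cost=500, card=500
step 2: join A via nl
    card(P join A) = 500*100/(4) = 12500
    cost = 500 + 500*100 = 50500
step 3: join B via nl
    card(P join B) = 12500*100/(2) = 625000
    cost = 50500 + 12500*100 = 1300500
step 4: join D via hash
    card(P join D) = 625000*100/(125) = 500000
    cost = 1300500 + 2*100*7 + 625000 = 1926900

1926900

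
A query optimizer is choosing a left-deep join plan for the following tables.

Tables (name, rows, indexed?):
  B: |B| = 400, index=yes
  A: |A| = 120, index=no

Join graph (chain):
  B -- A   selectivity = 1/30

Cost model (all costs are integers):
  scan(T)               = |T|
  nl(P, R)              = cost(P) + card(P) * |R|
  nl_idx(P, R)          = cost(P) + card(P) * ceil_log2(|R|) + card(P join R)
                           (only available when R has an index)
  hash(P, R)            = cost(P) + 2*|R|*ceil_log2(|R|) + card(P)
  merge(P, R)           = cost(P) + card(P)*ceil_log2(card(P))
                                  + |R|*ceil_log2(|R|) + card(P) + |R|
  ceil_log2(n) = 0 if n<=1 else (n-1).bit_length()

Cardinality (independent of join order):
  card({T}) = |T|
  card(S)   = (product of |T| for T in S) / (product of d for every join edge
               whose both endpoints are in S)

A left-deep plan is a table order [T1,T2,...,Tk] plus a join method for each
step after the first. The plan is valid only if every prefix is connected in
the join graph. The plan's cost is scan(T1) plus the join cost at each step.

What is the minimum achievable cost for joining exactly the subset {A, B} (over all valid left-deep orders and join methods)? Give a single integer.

2480

Selinger DP over subsets of {A,B}:
  {B}: scan cost=400, card=400
  {A}: scan cost=120, card=120
  {AB}: card=1600; try (A,hash)→2480, (B,nl_idx)→2800, (B,merge)→5080, (A,merge)→5360, (B,hash)→7440, (B,nl)→48120 …(+1); best=2480 via (A,hash)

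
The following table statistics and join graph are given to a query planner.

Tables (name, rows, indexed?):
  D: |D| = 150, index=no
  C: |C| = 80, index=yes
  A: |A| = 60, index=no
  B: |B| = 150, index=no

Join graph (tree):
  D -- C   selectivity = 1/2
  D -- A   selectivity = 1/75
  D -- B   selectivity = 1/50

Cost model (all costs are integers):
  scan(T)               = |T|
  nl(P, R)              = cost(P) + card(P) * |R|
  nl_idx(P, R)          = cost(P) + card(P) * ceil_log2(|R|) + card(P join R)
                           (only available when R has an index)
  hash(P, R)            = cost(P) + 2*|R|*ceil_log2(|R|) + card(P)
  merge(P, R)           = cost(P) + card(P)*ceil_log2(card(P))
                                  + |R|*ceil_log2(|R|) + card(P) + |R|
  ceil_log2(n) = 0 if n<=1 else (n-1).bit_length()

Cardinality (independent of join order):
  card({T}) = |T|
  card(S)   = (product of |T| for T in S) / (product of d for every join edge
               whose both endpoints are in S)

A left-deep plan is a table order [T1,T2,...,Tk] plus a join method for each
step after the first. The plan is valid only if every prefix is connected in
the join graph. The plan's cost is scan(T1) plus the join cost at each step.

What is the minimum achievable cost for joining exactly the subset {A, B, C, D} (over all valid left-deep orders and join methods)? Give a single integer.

4810

Selinger DP over subsets of {A,B,C,D}:
  {D}: scan cost=150, card=150
  {C}: scan cost=80, card=80
  {A}: scan cost=60, card=60
  {B}: scan cost=150, card=150
  {CD}: card=6000; try (C,hash)→1420, (D,merge)→2070, (C,merge)→2140, (D,hash)→2560, (C,nl_idx)→7200, (D,nl)→12080 …(+1); best=1420 via (C,hash)
  {AD}: card=120; try (A,hash)→1020, (D,merge)→1830, (A,merge)→1920, (D,hash)→2520, (D,nl)→9060, (A,nl)→9150; best=1020 via (A,hash)
  {BD}: card=450; try (D,hash)→2700, (B,hash)→2700, (D,merge)→2850, (B,merge)→2850, (D,nl)→22650, (B,nl)→22650; best=2700 via (D,hash)
  {ACD}: card=4800; try (C,hash)→2260, (C,merge)→2620, (C,nl_idx)→6660, (A,hash)→8140, (C,nl)→10620, (A,merge)→85840 …(+1); best=2260 via (C,hash)
  {BCD}: card=18000; try (C,hash)→4270, (C,merge)→7840, (B,hash)→9820, (C,nl_idx)→23850, (C,nl)→38700, (B,merge)→86770 …(+1); best=4270 via (C,hash)
  {ABD}: card=360; try (B,merge)→3330, (B,hash)→3540, (A,hash)→3870, (A,merge)→7620, (B,nl)→19020, (A,nl)→29700; best=3330 via (B,merge)
  {ABCD}: card=14400; try (C,hash)→4810, (C,merge)→7570, (B,hash)→9460, (C,nl_idx)→20250, (A,hash)→22990, (C,nl)→32130 …(+4); best=4810 via (C,hash)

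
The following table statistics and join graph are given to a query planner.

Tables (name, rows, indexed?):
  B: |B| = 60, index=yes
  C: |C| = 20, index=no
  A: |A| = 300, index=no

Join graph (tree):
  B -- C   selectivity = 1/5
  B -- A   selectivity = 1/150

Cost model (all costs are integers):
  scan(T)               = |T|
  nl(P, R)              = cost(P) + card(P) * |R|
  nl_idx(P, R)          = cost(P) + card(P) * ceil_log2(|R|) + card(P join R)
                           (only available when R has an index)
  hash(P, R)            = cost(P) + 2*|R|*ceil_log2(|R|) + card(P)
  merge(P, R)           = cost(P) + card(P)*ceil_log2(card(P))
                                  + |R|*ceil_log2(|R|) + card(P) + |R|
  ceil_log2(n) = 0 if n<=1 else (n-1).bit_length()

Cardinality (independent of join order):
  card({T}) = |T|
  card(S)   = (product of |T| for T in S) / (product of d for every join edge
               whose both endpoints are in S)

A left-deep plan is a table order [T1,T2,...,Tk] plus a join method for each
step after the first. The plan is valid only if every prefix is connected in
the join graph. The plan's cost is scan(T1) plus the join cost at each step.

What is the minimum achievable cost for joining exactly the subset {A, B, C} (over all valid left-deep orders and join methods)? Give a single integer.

Selinger DP over subsets of {A,B,C}:
  {B}: scan cost=60, card=60
  {C}: scan cost=20, card=20
  {A}: scan cost=300, card=300
  {BC}: card=240; try (C,hash)→320, (B,nl_idx)→380, (B,merge)→560, (C,merge)→600, (B,hash)→760, (B,nl)→1220 …(+1); best=320 via (C,hash)
  {AB}: card=120; try (B,hash)→1320, (B,nl_idx)→2220, (A,merge)→3480, (B,merge)→3720, (A,hash)→5520, (A,nl)→18060 …(+1); best=1320 via (B,hash)
  {ABC}: card=480; try (C,hash)→1640, (C,merge)→2400, (C,nl)→3720, (A,merge)→5480, (A,hash)→5960, (A,nl)→72320; best=1640 via (C,hash)

1640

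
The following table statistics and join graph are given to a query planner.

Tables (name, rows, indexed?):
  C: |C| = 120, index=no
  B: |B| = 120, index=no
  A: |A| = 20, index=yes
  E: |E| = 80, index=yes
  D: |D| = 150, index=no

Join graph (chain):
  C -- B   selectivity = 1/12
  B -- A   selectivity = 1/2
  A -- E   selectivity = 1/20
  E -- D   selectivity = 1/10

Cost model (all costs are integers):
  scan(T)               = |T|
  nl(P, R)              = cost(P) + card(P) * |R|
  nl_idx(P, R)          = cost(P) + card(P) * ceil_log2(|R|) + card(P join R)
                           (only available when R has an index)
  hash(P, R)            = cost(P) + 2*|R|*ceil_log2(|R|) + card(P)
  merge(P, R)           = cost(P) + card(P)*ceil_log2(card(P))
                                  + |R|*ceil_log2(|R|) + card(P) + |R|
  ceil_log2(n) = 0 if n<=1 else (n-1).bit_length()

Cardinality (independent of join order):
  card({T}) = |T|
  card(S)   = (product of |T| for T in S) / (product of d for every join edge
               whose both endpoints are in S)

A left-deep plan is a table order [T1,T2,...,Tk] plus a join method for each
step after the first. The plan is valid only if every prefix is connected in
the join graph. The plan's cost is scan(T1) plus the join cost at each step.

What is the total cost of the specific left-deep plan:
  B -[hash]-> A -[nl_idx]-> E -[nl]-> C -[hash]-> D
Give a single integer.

640040

step 1: scan B: cost=120, card=120
step 2: join A via hash
    card(P join A) = 120*20/(2) = 1200
    cost = 120 + 2*20*5 + 120 = 440
step 3: join E via nl_idx
    card(P join E) = 1200*80/(20) = 4800
    cost = 440 + 1200*7 + 4800 = 13640
step 4: join C via nl
    card(P join C) = 4800*120/(12) = 48000
    cost = 13640 + 4800*120 = 589640
step 5: join D via hash
    card(P join D) = 48000*150/(10) = 720000
    cost = 589640 + 2*150*8 + 48000 = 640040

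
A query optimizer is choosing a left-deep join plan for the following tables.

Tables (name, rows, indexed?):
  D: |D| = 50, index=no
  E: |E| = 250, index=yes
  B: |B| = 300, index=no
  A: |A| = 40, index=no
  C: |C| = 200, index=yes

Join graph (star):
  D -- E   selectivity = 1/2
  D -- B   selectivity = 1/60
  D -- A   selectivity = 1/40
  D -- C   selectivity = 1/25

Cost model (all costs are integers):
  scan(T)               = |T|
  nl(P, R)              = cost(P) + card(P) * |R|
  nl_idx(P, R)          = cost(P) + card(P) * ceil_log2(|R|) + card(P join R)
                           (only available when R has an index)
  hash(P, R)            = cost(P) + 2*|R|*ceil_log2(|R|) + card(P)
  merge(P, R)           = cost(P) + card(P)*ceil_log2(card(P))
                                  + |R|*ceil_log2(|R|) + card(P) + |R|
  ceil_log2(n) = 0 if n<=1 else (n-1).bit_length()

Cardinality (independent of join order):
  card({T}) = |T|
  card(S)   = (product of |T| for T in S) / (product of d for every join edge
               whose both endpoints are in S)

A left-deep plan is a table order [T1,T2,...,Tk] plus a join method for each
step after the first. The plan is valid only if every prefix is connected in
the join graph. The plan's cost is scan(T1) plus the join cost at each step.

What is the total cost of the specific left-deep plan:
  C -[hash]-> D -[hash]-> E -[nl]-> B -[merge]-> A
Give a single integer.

19755680

step 1: scan C: cost=200, card=200
step 2: join D via hash
    card(P join D) = 200*50/(25) = 400
    cost = 200 + 2*50*6 + 200 = 1000
step 3: join E via hash
    card(P join E) = 400*250/(2) = 50000
    cost = 1000 + 2*250*8 + 400 = 5400
step 4: join B via nl
    card(P join B) = 50000*300/(60) = 250000
    cost = 5400 + 50000*300 = 15005400
step 5: join A via merge
    card(P join A) = 250000*40/(40) = 250000
    cost = 15005400 + 250000*18 + 40*6 + 250000 + 40 = 19755680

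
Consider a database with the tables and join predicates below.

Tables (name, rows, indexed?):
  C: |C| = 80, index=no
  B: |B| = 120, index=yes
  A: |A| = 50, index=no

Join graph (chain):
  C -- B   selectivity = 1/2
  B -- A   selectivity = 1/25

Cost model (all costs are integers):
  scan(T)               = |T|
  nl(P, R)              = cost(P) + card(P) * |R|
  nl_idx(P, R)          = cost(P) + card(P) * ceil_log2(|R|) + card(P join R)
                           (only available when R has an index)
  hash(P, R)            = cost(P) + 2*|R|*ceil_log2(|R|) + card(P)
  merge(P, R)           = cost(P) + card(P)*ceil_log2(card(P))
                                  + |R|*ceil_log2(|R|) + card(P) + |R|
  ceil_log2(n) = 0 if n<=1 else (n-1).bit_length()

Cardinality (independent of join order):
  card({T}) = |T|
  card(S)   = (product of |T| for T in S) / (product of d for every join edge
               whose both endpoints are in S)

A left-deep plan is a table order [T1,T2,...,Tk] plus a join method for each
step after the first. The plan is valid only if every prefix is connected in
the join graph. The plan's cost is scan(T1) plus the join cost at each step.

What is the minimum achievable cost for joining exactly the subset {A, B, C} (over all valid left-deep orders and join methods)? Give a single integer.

Selinger DP over subsets of {A,B,C}:
  {C}: scan cost=80, card=80
  {B}: scan cost=120, card=120
  {A}: scan cost=50, card=50
  {BC}: card=4800; try (C,hash)→1360, (B,merge)→1680, (C,merge)→1720, (B,hash)→1840, (B,nl_idx)→5440, (B,nl)→9680 …(+1); best=1360 via (C,hash)
  {AB}: card=240; try (B,nl_idx)→640, (A,hash)→840, (B,merge)→1360, (A,merge)→1430, (B,hash)→1780, (B,nl)→6050 …(+1); best=640 via (B,nl_idx)
  {ABC}: card=9600; try (C,hash)→2000, (C,merge)→3440, (A,hash)→6760, (C,nl)→19840, (A,merge)→68910, (A,nl)→241360; best=2000 via (C,hash)

2000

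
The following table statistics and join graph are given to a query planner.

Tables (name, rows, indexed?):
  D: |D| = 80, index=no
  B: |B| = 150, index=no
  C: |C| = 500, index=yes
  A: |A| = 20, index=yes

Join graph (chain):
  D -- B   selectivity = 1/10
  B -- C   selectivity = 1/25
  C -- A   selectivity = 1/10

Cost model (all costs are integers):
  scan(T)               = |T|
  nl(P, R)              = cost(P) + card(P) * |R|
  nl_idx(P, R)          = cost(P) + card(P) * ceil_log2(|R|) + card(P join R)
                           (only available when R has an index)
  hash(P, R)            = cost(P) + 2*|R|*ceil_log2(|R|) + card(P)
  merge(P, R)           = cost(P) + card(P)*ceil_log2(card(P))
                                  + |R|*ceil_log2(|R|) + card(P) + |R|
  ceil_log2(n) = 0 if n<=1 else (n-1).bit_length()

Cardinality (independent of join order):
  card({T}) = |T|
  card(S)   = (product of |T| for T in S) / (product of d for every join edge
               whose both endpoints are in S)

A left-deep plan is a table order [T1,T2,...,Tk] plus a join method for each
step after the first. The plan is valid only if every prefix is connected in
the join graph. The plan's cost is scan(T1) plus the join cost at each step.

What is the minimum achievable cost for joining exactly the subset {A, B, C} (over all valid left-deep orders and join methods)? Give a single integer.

4600

Selinger DP over subsets of {A,B,C}:
  {B}: scan cost=150, card=150
  {C}: scan cost=500, card=500
  {A}: scan cost=20, card=20
  {BC}: card=3000; try (B,hash)→3400, (C,nl_idx)→4500, (C,merge)→6500, (B,merge)→6850, (C,hash)→9300, (C,nl)→75150 …(+1); best=3400 via (B,hash)
  {AC}: card=1000; try (C,nl_idx)→1200, (A,hash)→1200, (A,nl_idx)→4000, (C,merge)→5140, (A,merge)→5620, (C,hash)→9040 …(+2); best=1200 via (C,nl_idx)
  {ABC}: card=6000; try (B,hash)→4600, (A,hash)→6600, (B,merge)→13550, (A,nl_idx)→24400, (A,merge)→42520, (A,nl)→63400 …(+1); best=4600 via (B,hash)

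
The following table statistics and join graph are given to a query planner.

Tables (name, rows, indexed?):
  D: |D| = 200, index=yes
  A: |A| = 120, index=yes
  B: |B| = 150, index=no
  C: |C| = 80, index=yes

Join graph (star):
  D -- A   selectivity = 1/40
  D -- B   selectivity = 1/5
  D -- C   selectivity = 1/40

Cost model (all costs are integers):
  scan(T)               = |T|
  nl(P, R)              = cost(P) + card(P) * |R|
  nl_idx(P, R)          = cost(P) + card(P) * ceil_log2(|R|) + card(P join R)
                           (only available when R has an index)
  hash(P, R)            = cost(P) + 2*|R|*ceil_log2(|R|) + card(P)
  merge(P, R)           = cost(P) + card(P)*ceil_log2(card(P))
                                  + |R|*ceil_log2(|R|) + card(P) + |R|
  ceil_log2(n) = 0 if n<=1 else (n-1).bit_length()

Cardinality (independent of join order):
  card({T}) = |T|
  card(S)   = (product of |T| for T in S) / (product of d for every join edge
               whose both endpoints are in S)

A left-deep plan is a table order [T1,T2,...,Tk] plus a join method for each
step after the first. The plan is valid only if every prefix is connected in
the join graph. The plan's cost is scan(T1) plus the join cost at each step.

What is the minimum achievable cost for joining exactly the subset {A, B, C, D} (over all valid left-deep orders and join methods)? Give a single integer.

Selinger DP over subsets of {A,B,C,D}:
  {D}: scan cost=200, card=200
  {A}: scan cost=120, card=120
  {B}: scan cost=150, card=150
  {C}: scan cost=80, card=80
  {AD}: card=600; try (D,nl_idx)→1680, (A,hash)→2080, (A,nl_idx)→2200, (D,merge)→2880, (A,merge)→2960, (D,hash)→3440 …(+2); best=1680 via (D,nl_idx)
  {BD}: card=6000; try (B,hash)→2800, (D,merge)→3300, (B,merge)→3350, (D,hash)→3500, (D,nl_idx)→7350, (D,nl)→30150 …(+1); best=2800 via (B,hash)
  {CD}: card=400; try (D,nl_idx)→1120, (C,hash)→1520, (C,nl_idx)→2000, (D,merge)→2520, (C,merge)→2640, (D,hash)→3360 …(+2); best=1120 via (D,nl_idx)
  {ABD}: card=18000; try (B,hash)→4680, (B,merge)→9630, (A,hash)→10480, (A,nl_idx)→62800, (A,merge)→87760, (B,nl)→91680 …(+1); best=4680 via (B,hash)
  {ACD}: card=1200; try (A,hash)→3200, (C,hash)→3400, (A,nl_idx)→5120, (A,merge)→6080, (C,nl_idx)→7080, (C,merge)→8920 …(+2); best=3200 via (A,hash)
  {BCD}: card=12000; try (B,hash)→3920, (B,merge)→6470, (C,hash)→9920, (C,nl_idx)→56800, (B,nl)→61120, (C,merge)→87440 …(+1); best=3920 via (B,hash)
  {ABCD}: card=36000; try (B,hash)→6800, (A,hash)→17600, (B,merge)→18950, (C,hash)→23800, (A,nl_idx)→123920, (C,nl_idx)→166680 …(+5); best=6800 via (B,hash)

6800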